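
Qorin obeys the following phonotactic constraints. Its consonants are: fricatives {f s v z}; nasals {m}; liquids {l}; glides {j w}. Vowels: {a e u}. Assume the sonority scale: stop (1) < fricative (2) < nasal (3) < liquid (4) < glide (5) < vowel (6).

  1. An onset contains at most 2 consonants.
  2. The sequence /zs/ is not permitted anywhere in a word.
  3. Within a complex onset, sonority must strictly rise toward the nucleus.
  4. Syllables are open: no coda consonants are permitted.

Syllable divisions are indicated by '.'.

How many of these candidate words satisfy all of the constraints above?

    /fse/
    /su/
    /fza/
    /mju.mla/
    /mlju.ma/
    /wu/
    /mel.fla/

3

/fse/ — violates constraint 3: syllable 1 onset /fs/: /f/ (fricative, 2) → /s/ (fricative, 2) does not rise → illicit
/su/ — σ1 onset /s/, coda /∅/ ok → licit
/fza/ — violates constraint 3: syllable 1 onset /fz/: /f/ (fricative, 2) → /z/ (fricative, 2) does not rise → illicit
/mju.mla/ — σ1 onset /mj/ (3→5 rises), coda /∅/ ok; σ2 onset /ml/ (3→4 rises), coda /∅/ ok → licit
/mlju.ma/ — violates constraint 1: syllable 1 onset /mlj/ has 3 consonants (> 2) → illicit
/wu/ — σ1 onset /w/, coda /∅/ ok → licit
/mel.fla/ — violates constraint 4: syllable 1 coda /l/ has 1 consonant (> 0) → illicit
Licit: /su/, /mju.mla/, /wu/ → 3.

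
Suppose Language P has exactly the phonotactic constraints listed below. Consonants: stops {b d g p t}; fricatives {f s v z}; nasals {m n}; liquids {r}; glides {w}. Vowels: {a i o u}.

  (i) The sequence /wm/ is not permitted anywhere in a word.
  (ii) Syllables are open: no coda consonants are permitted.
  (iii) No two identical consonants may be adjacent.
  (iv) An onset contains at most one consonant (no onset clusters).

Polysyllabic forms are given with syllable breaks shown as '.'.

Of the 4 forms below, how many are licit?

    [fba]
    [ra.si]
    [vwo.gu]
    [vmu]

1

[fba] — violates constraint (iv): syllable 1 onset /fb/ has 2 consonants (> 1) → illicit
[ra.si] — σ1 onset /r/, coda /∅/ ok; σ2 onset /s/, coda /∅/ ok → licit
[vwo.gu] — violates constraint (iv): syllable 1 onset /vw/ has 2 consonants (> 1) → illicit
[vmu] — violates constraint (iv): syllable 1 onset /vm/ has 2 consonants (> 1) → illicit
Licit: [ra.si] → 1.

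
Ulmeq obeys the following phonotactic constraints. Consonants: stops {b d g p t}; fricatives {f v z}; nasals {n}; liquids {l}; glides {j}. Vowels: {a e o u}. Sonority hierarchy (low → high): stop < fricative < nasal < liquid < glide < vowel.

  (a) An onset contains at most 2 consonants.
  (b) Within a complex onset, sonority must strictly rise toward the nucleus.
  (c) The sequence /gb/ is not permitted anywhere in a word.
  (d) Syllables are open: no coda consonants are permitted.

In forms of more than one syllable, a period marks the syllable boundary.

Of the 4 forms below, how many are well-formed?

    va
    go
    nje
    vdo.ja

3

va — σ1 onset /v/, coda /∅/ ok → well-formed
go — σ1 onset /g/, coda /∅/ ok → well-formed
nje — σ1 onset /nj/ (3→5 rises), coda /∅/ ok → well-formed
vdo.ja — violates constraint (b): syllable 1 onset /vd/: /v/ (fricative, 2) → /d/ (stop, 1) does not rise → ill-formed
Well-formed: va, go, nje → 3.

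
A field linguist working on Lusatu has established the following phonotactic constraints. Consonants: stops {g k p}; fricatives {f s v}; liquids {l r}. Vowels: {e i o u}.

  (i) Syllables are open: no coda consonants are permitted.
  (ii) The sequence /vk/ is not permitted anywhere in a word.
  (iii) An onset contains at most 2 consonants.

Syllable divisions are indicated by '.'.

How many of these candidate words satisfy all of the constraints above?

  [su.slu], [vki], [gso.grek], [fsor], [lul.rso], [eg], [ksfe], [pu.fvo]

[su.slu] — σ1 onset /s/, coda /∅/ ok; σ2 onset /sl/ (2C), coda /∅/ ok → phonotactically legal
[vki] — violates constraint (ii): contains banned sequence /vk/ → phonotactically illegal
[gso.grek] — violates constraint (i): syllable 2 coda /k/ has 1 consonant (> 0) → phonotactically illegal
[fsor] — violates constraint (i): syllable 1 coda /r/ has 1 consonant (> 0) → phonotactically illegal
[lul.rso] — violates constraint (i): syllable 1 coda /l/ has 1 consonant (> 0) → phonotactically illegal
[eg] — violates constraint (i): syllable 1 coda /g/ has 1 consonant (> 0) → phonotactically illegal
[ksfe] — violates constraint (iii): syllable 1 onset /ksf/ has 3 consonants (> 2) → phonotactically illegal
[pu.fvo] — σ1 onset /p/, coda /∅/ ok; σ2 onset /fv/ (2C), coda /∅/ ok → phonotactically legal
Phonotactically legal: [su.slu], [pu.fvo] → 2.

2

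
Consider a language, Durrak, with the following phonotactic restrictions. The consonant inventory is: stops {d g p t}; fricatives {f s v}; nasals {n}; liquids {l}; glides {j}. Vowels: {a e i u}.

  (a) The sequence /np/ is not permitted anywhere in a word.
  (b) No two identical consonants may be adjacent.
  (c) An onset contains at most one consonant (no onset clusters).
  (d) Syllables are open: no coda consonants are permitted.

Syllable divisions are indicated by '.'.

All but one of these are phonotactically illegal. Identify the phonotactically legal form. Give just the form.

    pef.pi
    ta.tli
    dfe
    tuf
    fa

pef.pi — violates constraint (d): syllable 1 coda /f/ has 1 consonant (> 0) → phonotactically illegal
ta.tli — violates constraint (c): syllable 2 onset /tl/ has 2 consonants (> 1) → phonotactically illegal
dfe — violates constraint (c): syllable 1 onset /df/ has 2 consonants (> 1) → phonotactically illegal
tuf — violates constraint (d): syllable 1 coda /f/ has 1 consonant (> 0) → phonotactically illegal
fa — σ1 onset /f/, coda /∅/ ok → phonotactically legal

fa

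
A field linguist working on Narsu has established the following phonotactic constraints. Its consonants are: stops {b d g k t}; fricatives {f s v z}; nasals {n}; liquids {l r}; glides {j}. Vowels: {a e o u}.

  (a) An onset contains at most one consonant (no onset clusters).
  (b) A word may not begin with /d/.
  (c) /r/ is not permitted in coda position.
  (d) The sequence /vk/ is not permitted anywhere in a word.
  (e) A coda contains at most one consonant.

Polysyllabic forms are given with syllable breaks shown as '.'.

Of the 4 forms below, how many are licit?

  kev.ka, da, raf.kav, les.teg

2

kev.ka — violates constraint (d): contains banned sequence /vk/ → illicit
da — violates constraint (b): word begins with /d/ → illicit
raf.kav — σ1 onset /r/, coda /f/ ok; σ2 onset /k/, coda /v/ ok → licit
les.teg — σ1 onset /l/, coda /s/ ok; σ2 onset /t/, coda /g/ ok → licit
Licit: raf.kav, les.teg → 2.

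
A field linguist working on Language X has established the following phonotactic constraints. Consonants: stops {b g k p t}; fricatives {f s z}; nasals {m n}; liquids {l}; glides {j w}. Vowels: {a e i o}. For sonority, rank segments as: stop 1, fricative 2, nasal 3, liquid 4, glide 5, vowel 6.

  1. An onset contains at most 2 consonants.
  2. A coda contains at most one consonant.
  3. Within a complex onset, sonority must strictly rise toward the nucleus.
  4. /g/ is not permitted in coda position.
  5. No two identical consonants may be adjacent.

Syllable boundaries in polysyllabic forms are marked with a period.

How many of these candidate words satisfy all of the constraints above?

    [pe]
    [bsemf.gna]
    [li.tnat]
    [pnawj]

[pe] — σ1 onset /p/, coda /∅/ ok → well-formed
[bsemf.gna] — violates constraint 2: syllable 1 coda /mf/ has 2 consonants (> 1) → ill-formed
[li.tnat] — σ1 onset /l/, coda /∅/ ok; σ2 onset /tn/ (1→3 rises), coda /t/ ok → well-formed
[pnawj] — violates constraint 2: syllable 1 coda /wj/ has 2 consonants (> 1) → ill-formed
Well-formed: [pe], [li.tnat] → 2.

2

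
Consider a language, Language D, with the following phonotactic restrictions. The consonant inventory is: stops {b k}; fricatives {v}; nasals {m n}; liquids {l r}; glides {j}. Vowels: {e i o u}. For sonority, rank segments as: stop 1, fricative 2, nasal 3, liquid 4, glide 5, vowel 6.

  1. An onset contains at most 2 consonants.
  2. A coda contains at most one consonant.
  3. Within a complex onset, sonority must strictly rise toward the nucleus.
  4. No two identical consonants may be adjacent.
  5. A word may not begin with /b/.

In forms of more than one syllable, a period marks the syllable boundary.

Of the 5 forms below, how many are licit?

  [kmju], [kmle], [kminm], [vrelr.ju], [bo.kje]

0

[kmju] — violates constraint 1: syllable 1 onset /kmj/ has 3 consonants (> 2) → illicit
[kmle] — violates constraint 1: syllable 1 onset /kml/ has 3 consonants (> 2) → illicit
[kminm] — violates constraint 2: syllable 1 coda /nm/ has 2 consonants (> 1) → illicit
[vrelr.ju] — violates constraint 2: syllable 1 coda /lr/ has 2 consonants (> 1) → illicit
[bo.kje] — violates constraint 5: word begins with /b/ → illicit
No form is licit → 0.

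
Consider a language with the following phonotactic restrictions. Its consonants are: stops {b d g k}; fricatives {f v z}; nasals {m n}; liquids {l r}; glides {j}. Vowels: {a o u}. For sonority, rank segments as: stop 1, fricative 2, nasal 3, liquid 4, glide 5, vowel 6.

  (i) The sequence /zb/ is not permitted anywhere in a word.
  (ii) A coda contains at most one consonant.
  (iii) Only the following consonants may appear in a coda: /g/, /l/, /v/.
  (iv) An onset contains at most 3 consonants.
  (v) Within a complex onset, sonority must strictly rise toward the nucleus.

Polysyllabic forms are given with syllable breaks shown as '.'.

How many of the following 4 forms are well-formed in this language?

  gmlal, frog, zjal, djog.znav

4

gmlal — σ1 onset /gml/ (1→3→4 rises), coda /l/ ok → well-formed
frog — σ1 onset /fr/ (2→4 rises), coda /g/ ok → well-formed
zjal — σ1 onset /zj/ (2→5 rises), coda /l/ ok → well-formed
djog.znav — σ1 onset /dj/ (1→5 rises), coda /g/ ok; σ2 onset /zn/ (2→3 rises), coda /v/ ok → well-formed
Well-formed: gmlal, frog, zjal, djog.znav → 4.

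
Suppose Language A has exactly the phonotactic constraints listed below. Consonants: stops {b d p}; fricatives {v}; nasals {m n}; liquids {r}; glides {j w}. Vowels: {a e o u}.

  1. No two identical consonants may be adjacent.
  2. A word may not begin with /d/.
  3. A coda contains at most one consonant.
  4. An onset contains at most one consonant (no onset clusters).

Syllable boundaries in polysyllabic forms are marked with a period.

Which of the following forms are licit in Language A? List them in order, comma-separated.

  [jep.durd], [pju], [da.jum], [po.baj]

[po.baj]

[jep.durd] — violates constraint 3: syllable 2 coda /rd/ has 2 consonants (> 1) → illicit
[pju] — violates constraint 4: syllable 1 onset /pj/ has 2 consonants (> 1) → illicit
[da.jum] — violates constraint 2: word begins with /d/ → illicit
[po.baj] — σ1 onset /p/, coda /∅/ ok; σ2 onset /b/, coda /j/ ok → licit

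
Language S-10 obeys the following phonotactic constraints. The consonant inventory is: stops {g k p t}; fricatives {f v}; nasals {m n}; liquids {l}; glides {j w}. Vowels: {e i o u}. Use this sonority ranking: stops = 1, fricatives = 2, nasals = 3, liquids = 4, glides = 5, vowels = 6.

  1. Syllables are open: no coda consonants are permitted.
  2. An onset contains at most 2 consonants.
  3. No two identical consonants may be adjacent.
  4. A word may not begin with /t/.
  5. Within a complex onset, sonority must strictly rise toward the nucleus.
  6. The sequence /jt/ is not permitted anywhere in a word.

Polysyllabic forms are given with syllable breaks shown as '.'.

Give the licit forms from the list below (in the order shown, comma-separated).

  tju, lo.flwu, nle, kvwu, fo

tju — violates constraint 4: word begins with /t/ → illicit
lo.flwu — violates constraint 2: syllable 2 onset /flw/ has 3 consonants (> 2) → illicit
nle — σ1 onset /nl/ (3→4 rises), coda /∅/ ok → licit
kvwu — violates constraint 2: syllable 1 onset /kvw/ has 3 consonants (> 2) → illicit
fo — σ1 onset /f/, coda /∅/ ok → licit

nle, fo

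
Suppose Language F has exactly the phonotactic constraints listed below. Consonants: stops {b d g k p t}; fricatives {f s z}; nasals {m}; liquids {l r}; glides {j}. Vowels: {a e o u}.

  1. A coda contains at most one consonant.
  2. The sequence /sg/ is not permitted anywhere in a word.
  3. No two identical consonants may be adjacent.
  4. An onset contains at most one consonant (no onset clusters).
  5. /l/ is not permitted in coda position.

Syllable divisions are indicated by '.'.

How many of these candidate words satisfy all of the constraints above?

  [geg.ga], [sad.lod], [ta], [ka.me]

[geg.ga] — violates constraint 3: adjacent identical consonants /gg/ → ill-formed
[sad.lod] — σ1 onset /s/, coda /d/ ok; σ2 onset /l/, coda /d/ ok → well-formed
[ta] — σ1 onset /t/, coda /∅/ ok → well-formed
[ka.me] — σ1 onset /k/, coda /∅/ ok; σ2 onset /m/, coda /∅/ ok → well-formed
Well-formed: [sad.lod], [ta], [ka.me] → 3.

3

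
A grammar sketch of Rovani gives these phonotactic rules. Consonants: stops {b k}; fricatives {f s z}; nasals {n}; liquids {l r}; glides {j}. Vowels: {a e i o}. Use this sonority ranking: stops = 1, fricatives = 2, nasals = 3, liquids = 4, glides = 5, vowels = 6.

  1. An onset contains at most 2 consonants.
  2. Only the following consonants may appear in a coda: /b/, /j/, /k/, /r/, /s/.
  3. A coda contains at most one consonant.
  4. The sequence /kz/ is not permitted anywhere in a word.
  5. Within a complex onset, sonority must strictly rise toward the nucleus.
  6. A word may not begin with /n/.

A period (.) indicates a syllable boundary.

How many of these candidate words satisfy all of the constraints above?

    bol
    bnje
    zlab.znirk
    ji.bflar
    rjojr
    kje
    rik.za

bol — violates constraint 2: syllable 1 coda contains /l/, which is not a licensed coda consonant → ill-formed
bnje — violates constraint 1: syllable 1 onset /bnj/ has 3 consonants (> 2) → ill-formed
zlab.znirk — violates constraint 3: syllable 2 coda /rk/ has 2 consonants (> 1) → ill-formed
ji.bflar — violates constraint 1: syllable 2 onset /bfl/ has 3 consonants (> 2) → ill-formed
rjojr — violates constraint 3: syllable 1 coda /jr/ has 2 consonants (> 1) → ill-formed
kje — σ1 onset /kj/ (1→5 rises), coda /∅/ ok → well-formed
rik.za — violates constraint 4: contains banned sequence /kz/ → ill-formed
Well-formed: kje → 1.

1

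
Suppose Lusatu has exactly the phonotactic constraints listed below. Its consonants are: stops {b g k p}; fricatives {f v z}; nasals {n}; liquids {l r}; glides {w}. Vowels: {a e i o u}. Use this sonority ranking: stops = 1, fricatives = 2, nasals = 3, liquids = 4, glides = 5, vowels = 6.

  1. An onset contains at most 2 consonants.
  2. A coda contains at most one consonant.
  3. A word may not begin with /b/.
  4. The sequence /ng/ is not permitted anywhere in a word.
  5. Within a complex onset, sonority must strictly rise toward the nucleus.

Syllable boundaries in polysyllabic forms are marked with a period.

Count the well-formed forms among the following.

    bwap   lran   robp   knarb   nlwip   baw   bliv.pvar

bwap — violates constraint 3: word begins with /b/ → ill-formed
lran — violates constraint 5: syllable 1 onset /lr/: /l/ (liquid, 4) → /r/ (liquid, 4) does not rise → ill-formed
robp — violates constraint 2: syllable 1 coda /bp/ has 2 consonants (> 1) → ill-formed
knarb — violates constraint 2: syllable 1 coda /rb/ has 2 consonants (> 1) → ill-formed
nlwip — violates constraint 1: syllable 1 onset /nlw/ has 3 consonants (> 2) → ill-formed
baw — violates constraint 3: word begins with /b/ → ill-formed
bliv.pvar — violates constraint 3: word begins with /b/ → ill-formed
No form is well-formed → 0.

0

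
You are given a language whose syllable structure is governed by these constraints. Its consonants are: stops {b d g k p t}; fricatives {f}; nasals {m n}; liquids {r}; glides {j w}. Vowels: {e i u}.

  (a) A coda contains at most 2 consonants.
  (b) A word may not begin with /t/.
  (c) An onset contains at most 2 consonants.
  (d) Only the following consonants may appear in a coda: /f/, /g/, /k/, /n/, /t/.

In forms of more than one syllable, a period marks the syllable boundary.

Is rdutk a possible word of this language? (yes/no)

yes

rdutk — σ1 onset /rd/ (2C), coda /tk/ (2C) ok → well-formed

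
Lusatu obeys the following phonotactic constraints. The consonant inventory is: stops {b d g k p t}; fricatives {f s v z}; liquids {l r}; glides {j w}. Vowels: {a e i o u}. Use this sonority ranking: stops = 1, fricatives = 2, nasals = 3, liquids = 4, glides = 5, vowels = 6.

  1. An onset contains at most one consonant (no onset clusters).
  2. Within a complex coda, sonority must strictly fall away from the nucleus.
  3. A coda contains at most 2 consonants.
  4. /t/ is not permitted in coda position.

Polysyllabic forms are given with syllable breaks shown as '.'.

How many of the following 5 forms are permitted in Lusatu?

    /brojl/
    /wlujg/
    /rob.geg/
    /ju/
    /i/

/brojl/ — violates constraint 1: syllable 1 onset /br/ has 2 consonants (> 1) → not permitted
/wlujg/ — violates constraint 1: syllable 1 onset /wl/ has 2 consonants (> 1) → not permitted
/rob.geg/ — σ1 onset /r/, coda /b/ ok; σ2 onset /g/, coda /g/ ok → permitted
/ju/ — σ1 onset /j/, coda /∅/ ok → permitted
/i/ — σ1 onset /∅/, coda /∅/ ok → permitted
Permitted: /rob.geg/, /ju/, /i/ → 3.

3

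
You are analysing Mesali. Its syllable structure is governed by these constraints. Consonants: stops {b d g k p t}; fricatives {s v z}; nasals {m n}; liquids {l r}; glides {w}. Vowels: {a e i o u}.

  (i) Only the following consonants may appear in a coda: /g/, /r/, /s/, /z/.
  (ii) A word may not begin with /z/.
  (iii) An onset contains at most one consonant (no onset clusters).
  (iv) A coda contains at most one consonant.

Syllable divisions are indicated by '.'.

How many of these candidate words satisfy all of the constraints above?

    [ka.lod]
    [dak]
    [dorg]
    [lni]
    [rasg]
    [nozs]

[ka.lod] — violates constraint (i): syllable 2 coda contains /d/, which is not a licensed coda consonant → phonotactically illegal
[dak] — violates constraint (i): syllable 1 coda contains /k/, which is not a licensed coda consonant → phonotactically illegal
[dorg] — violates constraint (iv): syllable 1 coda /rg/ has 2 consonants (> 1) → phonotactically illegal
[lni] — violates constraint (iii): syllable 1 onset /ln/ has 2 consonants (> 1) → phonotactically illegal
[rasg] — violates constraint (iv): syllable 1 coda /sg/ has 2 consonants (> 1) → phonotactically illegal
[nozs] — violates constraint (iv): syllable 1 coda /zs/ has 2 consonants (> 1) → phonotactically illegal
No form is phonotactically legal → 0.

0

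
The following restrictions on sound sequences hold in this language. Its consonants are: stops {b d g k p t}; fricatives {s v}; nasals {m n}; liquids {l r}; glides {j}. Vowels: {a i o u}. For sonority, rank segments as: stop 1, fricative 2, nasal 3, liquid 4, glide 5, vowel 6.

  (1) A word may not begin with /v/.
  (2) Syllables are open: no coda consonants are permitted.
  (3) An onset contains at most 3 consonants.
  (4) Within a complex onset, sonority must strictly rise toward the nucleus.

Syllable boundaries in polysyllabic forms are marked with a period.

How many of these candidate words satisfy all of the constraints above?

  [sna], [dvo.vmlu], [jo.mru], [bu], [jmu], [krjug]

4

[sna] — σ1 onset /sn/ (2→3 rises), coda /∅/ ok → phonotactically legal
[dvo.vmlu] — σ1 onset /dv/ (1→2 rises), coda /∅/ ok; σ2 onset /vml/ (2→3→4 rises), coda /∅/ ok → phonotactically legal
[jo.mru] — σ1 onset /j/, coda /∅/ ok; σ2 onset /mr/ (3→4 rises), coda /∅/ ok → phonotactically legal
[bu] — σ1 onset /b/, coda /∅/ ok → phonotactically legal
[jmu] — violates constraint 4: syllable 1 onset /jm/: /j/ (glide, 5) → /m/ (nasal, 3) does not rise → phonotactically illegal
[krjug] — violates constraint 2: syllable 1 coda /g/ has 1 consonant (> 0) → phonotactically illegal
Phonotactically legal: [sna], [dvo.vmlu], [jo.mru], [bu] → 4.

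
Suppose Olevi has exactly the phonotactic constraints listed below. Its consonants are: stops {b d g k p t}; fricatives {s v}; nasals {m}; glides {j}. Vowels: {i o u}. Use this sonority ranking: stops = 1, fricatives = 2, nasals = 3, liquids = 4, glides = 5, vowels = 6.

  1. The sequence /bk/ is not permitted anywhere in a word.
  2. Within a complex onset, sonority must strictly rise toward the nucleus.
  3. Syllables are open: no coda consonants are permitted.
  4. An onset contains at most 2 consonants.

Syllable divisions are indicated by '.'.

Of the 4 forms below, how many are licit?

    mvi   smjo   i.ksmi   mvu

mvi — violates constraint 2: syllable 1 onset /mv/: /m/ (nasal, 3) → /v/ (fricative, 2) does not rise → illicit
smjo — violates constraint 4: syllable 1 onset /smj/ has 3 consonants (> 2) → illicit
i.ksmi — violates constraint 4: syllable 2 onset /ksm/ has 3 consonants (> 2) → illicit
mvu — violates constraint 2: syllable 1 onset /mv/: /m/ (nasal, 3) → /v/ (fricative, 2) does not rise → illicit
No form is licit → 0.

0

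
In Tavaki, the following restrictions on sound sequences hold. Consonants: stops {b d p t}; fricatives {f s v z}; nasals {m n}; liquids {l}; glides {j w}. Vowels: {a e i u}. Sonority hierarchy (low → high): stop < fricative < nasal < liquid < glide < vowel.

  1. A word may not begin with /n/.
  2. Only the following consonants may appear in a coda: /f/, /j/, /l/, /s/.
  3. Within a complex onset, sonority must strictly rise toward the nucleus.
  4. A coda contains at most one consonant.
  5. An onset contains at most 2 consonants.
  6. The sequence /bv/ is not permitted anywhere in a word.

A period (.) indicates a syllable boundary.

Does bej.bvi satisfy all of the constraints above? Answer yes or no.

bej.bvi — violates constraint 6: contains banned sequence /bv/ → phonotactically illegal

no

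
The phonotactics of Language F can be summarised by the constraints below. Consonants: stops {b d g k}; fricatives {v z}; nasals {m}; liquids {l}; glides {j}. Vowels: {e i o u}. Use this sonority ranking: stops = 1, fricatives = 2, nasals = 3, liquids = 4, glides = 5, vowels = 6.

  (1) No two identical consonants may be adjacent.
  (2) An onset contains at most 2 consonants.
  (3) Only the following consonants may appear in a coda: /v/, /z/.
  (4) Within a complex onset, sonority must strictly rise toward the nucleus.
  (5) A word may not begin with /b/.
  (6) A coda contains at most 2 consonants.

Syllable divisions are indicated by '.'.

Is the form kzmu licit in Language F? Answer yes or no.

kzmu — violates constraint 2: syllable 1 onset /kzm/ has 3 consonants (> 2) → illicit

no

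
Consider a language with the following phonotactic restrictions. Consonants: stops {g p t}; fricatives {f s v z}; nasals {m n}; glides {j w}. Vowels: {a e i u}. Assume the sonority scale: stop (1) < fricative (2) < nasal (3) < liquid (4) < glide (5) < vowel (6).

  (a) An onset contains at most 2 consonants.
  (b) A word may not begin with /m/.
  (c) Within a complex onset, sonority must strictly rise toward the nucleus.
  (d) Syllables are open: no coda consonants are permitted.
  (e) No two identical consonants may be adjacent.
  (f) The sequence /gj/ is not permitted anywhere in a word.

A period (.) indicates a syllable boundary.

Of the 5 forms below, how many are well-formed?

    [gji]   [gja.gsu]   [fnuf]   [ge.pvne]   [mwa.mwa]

[gji] — violates constraint (f): contains banned sequence /gj/ → ill-formed
[gja.gsu] — violates constraint (f): contains banned sequence /gj/ → ill-formed
[fnuf] — violates constraint (d): syllable 1 coda /f/ has 1 consonant (> 0) → ill-formed
[ge.pvne] — violates constraint (a): syllable 2 onset /pvn/ has 3 consonants (> 2) → ill-formed
[mwa.mwa] — violates constraint (b): word begins with /m/ → ill-formed
No form is well-formed → 0.

0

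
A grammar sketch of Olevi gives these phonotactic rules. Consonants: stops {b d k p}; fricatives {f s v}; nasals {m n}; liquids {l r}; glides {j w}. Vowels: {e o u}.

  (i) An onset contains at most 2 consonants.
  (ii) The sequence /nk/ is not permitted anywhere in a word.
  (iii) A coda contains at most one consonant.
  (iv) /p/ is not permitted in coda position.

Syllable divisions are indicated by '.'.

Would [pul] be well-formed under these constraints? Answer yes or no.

[pul] — σ1 onset /p/, coda /l/ ok → well-formed

yes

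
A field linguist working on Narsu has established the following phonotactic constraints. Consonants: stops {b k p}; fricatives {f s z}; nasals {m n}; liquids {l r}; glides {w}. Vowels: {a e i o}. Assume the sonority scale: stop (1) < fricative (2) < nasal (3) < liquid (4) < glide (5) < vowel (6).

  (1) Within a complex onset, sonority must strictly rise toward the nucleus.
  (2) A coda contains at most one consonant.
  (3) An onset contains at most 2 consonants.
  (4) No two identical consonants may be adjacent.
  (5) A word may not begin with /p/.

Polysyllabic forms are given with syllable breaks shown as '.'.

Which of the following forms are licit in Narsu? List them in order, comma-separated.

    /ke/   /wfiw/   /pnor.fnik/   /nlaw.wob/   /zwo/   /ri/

/ke/, /zwo/, /ri/

/ke/ — σ1 onset /k/, coda /∅/ ok → licit
/wfiw/ — violates constraint 1: syllable 1 onset /wf/: /w/ (glide, 5) → /f/ (fricative, 2) does not rise → illicit
/pnor.fnik/ — violates constraint 5: word begins with /p/ → illicit
/nlaw.wob/ — violates constraint 4: adjacent identical consonants /ww/ → illicit
/zwo/ — σ1 onset /zw/ (2→5 rises), coda /∅/ ok → licit
/ri/ — σ1 onset /r/, coda /∅/ ok → licit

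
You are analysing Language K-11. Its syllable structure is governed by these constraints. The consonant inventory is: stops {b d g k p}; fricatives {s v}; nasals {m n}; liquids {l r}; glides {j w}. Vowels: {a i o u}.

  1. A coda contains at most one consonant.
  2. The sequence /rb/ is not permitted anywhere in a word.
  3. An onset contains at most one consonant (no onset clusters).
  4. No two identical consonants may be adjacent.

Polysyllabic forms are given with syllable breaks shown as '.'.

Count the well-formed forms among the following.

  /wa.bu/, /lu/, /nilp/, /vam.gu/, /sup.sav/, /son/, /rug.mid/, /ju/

7

/wa.bu/ — σ1 onset /w/, coda /∅/ ok; σ2 onset /b/, coda /∅/ ok → well-formed
/lu/ — σ1 onset /l/, coda /∅/ ok → well-formed
/nilp/ — violates constraint 1: syllable 1 coda /lp/ has 2 consonants (> 1) → ill-formed
/vam.gu/ — σ1 onset /v/, coda /m/ ok; σ2 onset /g/, coda /∅/ ok → well-formed
/sup.sav/ — σ1 onset /s/, coda /p/ ok; σ2 onset /s/, coda /v/ ok → well-formed
/son/ — σ1 onset /s/, coda /n/ ok → well-formed
/rug.mid/ — σ1 onset /r/, coda /g/ ok; σ2 onset /m/, coda /d/ ok → well-formed
/ju/ — σ1 onset /j/, coda /∅/ ok → well-formed
Well-formed: /wa.bu/, /lu/, /vam.gu/, /sup.sav/, /son/, /rug.mid/, /ju/ → 7.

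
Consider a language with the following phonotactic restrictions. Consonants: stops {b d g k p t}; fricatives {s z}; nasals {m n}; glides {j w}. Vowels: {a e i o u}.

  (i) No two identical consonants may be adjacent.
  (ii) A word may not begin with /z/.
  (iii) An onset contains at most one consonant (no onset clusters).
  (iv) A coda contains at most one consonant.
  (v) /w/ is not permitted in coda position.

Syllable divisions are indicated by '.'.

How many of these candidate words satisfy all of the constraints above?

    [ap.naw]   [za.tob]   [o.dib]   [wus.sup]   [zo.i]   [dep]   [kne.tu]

2

[ap.naw] — violates constraint (v): syllable 2 coda contains /w/ → not permitted
[za.tob] — violates constraint (ii): word begins with /z/ → not permitted
[o.dib] — σ1 onset /∅/, coda /∅/ ok; σ2 onset /d/, coda /b/ ok → permitted
[wus.sup] — violates constraint (i): adjacent identical consonants /ss/ → not permitted
[zo.i] — violates constraint (ii): word begins with /z/ → not permitted
[dep] — σ1 onset /d/, coda /p/ ok → permitted
[kne.tu] — violates constraint (iii): syllable 1 onset /kn/ has 2 consonants (> 1) → not permitted
Permitted: [o.dib], [dep] → 2.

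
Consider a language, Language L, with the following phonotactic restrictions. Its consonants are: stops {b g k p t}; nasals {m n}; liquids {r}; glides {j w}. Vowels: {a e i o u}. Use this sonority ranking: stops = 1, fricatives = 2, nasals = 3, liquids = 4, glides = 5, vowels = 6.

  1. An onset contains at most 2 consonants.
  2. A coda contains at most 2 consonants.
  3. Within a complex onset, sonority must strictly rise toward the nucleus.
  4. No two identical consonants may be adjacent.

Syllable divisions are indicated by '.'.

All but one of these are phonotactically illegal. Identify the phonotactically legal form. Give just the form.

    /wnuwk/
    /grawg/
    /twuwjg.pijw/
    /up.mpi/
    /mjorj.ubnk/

/wnuwk/ — violates constraint 3: syllable 1 onset /wn/: /w/ (glide, 5) → /n/ (nasal, 3) does not rise → phonotactically illegal
/grawg/ — σ1 onset /gr/ (1→4 rises), coda /wg/ (2C) ok → phonotactically legal
/twuwjg.pijw/ — violates constraint 2: syllable 1 coda /wjg/ has 3 consonants (> 2) → phonotactically illegal
/up.mpi/ — violates constraint 3: syllable 2 onset /mp/: /m/ (nasal, 3) → /p/ (stop, 1) does not rise → phonotactically illegal
/mjorj.ubnk/ — violates constraint 2: syllable 2 coda /bnk/ has 3 consonants (> 2) → phonotactically illegal

/grawg/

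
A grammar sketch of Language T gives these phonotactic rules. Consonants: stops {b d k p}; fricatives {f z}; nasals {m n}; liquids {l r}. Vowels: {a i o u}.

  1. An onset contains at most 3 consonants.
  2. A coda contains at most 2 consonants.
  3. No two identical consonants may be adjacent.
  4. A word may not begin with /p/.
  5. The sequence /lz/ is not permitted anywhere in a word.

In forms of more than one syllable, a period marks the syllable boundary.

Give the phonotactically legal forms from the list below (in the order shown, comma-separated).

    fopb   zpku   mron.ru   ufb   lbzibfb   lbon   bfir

fopb, zpku, mron.ru, ufb, lbon, bfir

fopb — σ1 onset /f/, coda /pb/ (2C) ok → phonotactically legal
zpku — σ1 onset /zpk/ (3C), coda /∅/ ok → phonotactically legal
mron.ru — σ1 onset /mr/ (2C), coda /n/ ok; σ2 onset /r/, coda /∅/ ok → phonotactically legal
ufb — σ1 onset /∅/, coda /fb/ (2C) ok → phonotactically legal
lbzibfb — violates constraint 2: syllable 1 coda /bfb/ has 3 consonants (> 2) → phonotactically illegal
lbon — σ1 onset /lb/ (2C), coda /n/ ok → phonotactically legal
bfir — σ1 onset /bf/ (2C), coda /r/ ok → phonotactically legal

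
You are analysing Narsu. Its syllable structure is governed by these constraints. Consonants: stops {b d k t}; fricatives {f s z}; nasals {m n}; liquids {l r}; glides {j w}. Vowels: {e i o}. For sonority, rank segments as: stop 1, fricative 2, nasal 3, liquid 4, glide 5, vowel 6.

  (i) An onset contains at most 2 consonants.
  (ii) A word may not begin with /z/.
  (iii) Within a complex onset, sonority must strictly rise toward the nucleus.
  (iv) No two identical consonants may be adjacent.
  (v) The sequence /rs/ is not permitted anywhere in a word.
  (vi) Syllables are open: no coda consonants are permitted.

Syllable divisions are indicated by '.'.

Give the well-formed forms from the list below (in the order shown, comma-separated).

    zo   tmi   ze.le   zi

tmi

zo — violates constraint (ii): word begins with /z/ → ill-formed
tmi — σ1 onset /tm/ (1→3 rises), coda /∅/ ok → well-formed
ze.le — violates constraint (ii): word begins with /z/ → ill-formed
zi — violates constraint (ii): word begins with /z/ → ill-formed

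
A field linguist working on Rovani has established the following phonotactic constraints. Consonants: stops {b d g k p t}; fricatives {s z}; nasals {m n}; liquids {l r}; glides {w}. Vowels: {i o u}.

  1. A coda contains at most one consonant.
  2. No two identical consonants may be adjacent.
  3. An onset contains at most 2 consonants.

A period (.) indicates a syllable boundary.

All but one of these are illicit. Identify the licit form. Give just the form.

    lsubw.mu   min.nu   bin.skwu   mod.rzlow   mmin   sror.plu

lsubw.mu — violates constraint 1: syllable 1 coda /bw/ has 2 consonants (> 1) → illicit
min.nu — violates constraint 2: adjacent identical consonants /nn/ → illicit
bin.skwu — violates constraint 3: syllable 2 onset /skw/ has 3 consonants (> 2) → illicit
mod.rzlow — violates constraint 3: syllable 2 onset /rzl/ has 3 consonants (> 2) → illicit
mmin — violates constraint 2: adjacent identical consonants /mm/ → illicit
sror.plu — σ1 onset /sr/ (2C), coda /r/ ok; σ2 onset /pl/ (2C), coda /∅/ ok → licit

sror.plu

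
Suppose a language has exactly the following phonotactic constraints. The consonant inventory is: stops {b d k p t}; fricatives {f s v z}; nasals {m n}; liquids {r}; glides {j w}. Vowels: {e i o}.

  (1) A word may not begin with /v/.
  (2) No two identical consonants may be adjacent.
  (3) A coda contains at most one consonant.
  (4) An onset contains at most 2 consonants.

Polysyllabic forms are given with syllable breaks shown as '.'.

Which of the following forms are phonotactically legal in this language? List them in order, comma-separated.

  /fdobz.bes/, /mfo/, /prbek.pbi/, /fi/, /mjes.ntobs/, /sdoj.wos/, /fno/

/mfo/, /fi/, /sdoj.wos/, /fno/

/fdobz.bes/ — violates constraint 3: syllable 1 coda /bz/ has 2 consonants (> 1) → phonotactically illegal
/mfo/ — σ1 onset /mf/ (2C), coda /∅/ ok → phonotactically legal
/prbek.pbi/ — violates constraint 4: syllable 1 onset /prb/ has 3 consonants (> 2) → phonotactically illegal
/fi/ — σ1 onset /f/, coda /∅/ ok → phonotactically legal
/mjes.ntobs/ — violates constraint 3: syllable 2 coda /bs/ has 2 consonants (> 1) → phonotactically illegal
/sdoj.wos/ — σ1 onset /sd/ (2C), coda /j/ ok; σ2 onset /w/, coda /s/ ok → phonotactically legal
/fno/ — σ1 onset /fn/ (2C), coda /∅/ ok → phonotactically legal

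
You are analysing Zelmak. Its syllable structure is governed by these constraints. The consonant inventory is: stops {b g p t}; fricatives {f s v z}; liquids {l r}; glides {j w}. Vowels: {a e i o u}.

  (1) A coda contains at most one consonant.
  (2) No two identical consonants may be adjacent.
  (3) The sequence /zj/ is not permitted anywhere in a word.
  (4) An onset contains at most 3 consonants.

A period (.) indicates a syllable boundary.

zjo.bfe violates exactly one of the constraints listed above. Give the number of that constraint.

3

zjo.bfe: contains banned sequence /zj/.
This is a violation of constraint 3: "The sequence /zj/ is not permitted anywhere in a word."
The remaining constraints (1, 2, 4) are satisfied.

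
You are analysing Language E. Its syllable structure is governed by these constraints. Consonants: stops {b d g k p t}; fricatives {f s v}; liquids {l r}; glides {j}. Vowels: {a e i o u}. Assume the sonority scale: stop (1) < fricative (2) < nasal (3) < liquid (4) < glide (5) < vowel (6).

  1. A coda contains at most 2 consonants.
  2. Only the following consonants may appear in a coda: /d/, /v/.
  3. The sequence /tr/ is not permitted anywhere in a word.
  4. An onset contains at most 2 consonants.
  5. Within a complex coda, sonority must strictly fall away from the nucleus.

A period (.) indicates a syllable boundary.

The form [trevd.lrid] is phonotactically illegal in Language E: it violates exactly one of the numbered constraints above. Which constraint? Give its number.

3

[trevd.lrid]: contains banned sequence /tr/.
This is a violation of constraint 3: "The sequence /tr/ is not permitted anywhere in a word."
The remaining constraints (1, 2, 4, 5) are satisfied.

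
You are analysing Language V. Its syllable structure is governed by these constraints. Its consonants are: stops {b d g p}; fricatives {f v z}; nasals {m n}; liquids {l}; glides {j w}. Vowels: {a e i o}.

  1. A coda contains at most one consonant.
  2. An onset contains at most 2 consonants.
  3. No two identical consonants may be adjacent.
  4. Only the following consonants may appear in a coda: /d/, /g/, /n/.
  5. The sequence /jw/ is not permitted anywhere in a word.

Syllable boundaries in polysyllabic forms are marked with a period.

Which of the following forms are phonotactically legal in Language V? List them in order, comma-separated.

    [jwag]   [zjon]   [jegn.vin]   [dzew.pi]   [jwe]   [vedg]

[zjon]

[jwag] — violates constraint 5: contains banned sequence /jw/ → phonotactically illegal
[zjon] — σ1 onset /zj/ (2C), coda /n/ ok → phonotactically legal
[jegn.vin] — violates constraint 1: syllable 1 coda /gn/ has 2 consonants (> 1) → phonotactically illegal
[dzew.pi] — violates constraint 4: syllable 1 coda contains /w/, which is not a licensed coda consonant → phonotactically illegal
[jwe] — violates constraint 5: contains banned sequence /jw/ → phonotactically illegal
[vedg] — violates constraint 1: syllable 1 coda /dg/ has 2 consonants (> 1) → phonotactically illegal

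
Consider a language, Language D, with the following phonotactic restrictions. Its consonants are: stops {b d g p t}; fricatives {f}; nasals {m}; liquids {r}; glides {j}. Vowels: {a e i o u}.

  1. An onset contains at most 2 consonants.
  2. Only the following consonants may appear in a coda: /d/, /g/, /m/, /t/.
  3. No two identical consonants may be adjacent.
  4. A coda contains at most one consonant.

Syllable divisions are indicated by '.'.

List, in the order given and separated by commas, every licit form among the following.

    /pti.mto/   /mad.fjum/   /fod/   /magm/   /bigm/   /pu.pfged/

/pti.mto/ — σ1 onset /pt/ (2C), coda /∅/ ok; σ2 onset /mt/ (2C), coda /∅/ ok → licit
/mad.fjum/ — σ1 onset /m/, coda /d/ ok; σ2 onset /fj/ (2C), coda /m/ ok → licit
/fod/ — σ1 onset /f/, coda /d/ ok → licit
/magm/ — violates constraint 4: syllable 1 coda /gm/ has 2 consonants (> 1) → illicit
/bigm/ — violates constraint 4: syllable 1 coda /gm/ has 2 consonants (> 1) → illicit
/pu.pfged/ — violates constraint 1: syllable 2 onset /pfg/ has 3 consonants (> 2) → illicit

/pti.mto/, /mad.fjum/, /fod/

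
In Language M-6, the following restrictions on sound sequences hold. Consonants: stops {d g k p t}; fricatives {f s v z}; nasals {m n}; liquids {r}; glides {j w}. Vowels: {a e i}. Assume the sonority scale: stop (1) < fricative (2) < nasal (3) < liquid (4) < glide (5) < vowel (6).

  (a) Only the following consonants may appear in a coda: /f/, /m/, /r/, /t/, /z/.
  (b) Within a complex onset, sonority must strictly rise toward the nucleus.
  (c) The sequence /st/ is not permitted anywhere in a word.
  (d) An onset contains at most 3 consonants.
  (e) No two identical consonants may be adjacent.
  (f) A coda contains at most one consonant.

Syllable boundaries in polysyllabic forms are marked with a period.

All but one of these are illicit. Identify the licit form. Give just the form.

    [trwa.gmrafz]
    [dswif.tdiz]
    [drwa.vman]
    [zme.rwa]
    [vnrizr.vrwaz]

[zme.rwa]

[trwa.gmrafz] — violates constraint (f): syllable 2 coda /fz/ has 2 consonants (> 1) → illicit
[dswif.tdiz] — violates constraint (b): syllable 2 onset /td/: /t/ (stop, 1) → /d/ (stop, 1) does not rise → illicit
[drwa.vman] — violates constraint (a): syllable 2 coda contains /n/, which is not a licensed coda consonant → illicit
[zme.rwa] — σ1 onset /zm/ (2→3 rises), coda /∅/ ok; σ2 onset /rw/ (4→5 rises), coda /∅/ ok → licit
[vnrizr.vrwaz] — violates constraint (f): syllable 1 coda /zr/ has 2 consonants (> 1) → illicit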